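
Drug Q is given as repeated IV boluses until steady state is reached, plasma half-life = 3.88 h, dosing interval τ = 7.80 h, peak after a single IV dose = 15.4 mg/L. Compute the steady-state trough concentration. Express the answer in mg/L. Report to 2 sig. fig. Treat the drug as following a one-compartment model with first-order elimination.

5.1 mg/L

k = ln2 / t½ = 0.693147 / 3.88 = 0.1786 h⁻¹
e^(−kτ) = e^(−0.1786 × 7.80) = 0.2483
Accumulation ratio R = 1 / (1 − e^(−kτ)) = 1 / (1 − 0.2483) = 1.330
Steady-state trough = C₀ × R × e^(−kτ) = 15.4 × 1.330 × 0.2483 = 5.086 mg/L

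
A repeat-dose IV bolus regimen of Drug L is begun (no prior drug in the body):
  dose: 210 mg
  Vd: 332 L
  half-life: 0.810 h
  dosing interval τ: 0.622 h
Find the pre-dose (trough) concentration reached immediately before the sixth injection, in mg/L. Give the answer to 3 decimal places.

C₀ per dose = Dose / Vd = 210 / 332 = 0.6325 mg/L
k = ln2 / t½ = 0.693147 / 0.810 = 0.8557 h⁻¹
Fraction remaining after one interval: r = e^(−kτ) = e^(−0.8557 × 0.622) = 0.5873
Before dose 6, 5 doses have been given (aged 1τ, 2τ, 3τ, 4τ, 5τ).
C_trough = C₀ × (r + r² + … + r^5) = C₀ × r(1−r^5)/(1−r)
        = 0.6325 × 0.5873 × (1 − 0.06987) / (1 − 0.5873) = 0.8372 mg/L

0.837 mg/L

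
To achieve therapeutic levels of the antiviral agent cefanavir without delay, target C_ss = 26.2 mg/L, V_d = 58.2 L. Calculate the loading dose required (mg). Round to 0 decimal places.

1525 mg

LD = Css × Vd = 26.2 × 58.2 = 1525 mg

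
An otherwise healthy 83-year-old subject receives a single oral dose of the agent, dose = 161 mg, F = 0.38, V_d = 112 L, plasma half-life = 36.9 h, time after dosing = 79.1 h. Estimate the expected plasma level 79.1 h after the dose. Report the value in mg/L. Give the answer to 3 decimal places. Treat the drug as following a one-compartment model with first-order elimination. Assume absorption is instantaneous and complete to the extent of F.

Amount reaching circulation = F × Dose = 0.38 × 161.0 = 61.18 mg
C₀ = F·Dose / Vd = 61.18 / 112 = 0.5463 mg/L
k = ln2 / t½ = 0.693147 / 36.9 = 0.01878 h⁻¹
C = C₀ · e^(−k·t) = 0.5463 × e^(−0.01878 × 79.1)
  = 0.5463 × 0.2264 = 0.1237 mg/L

0.124 mg/L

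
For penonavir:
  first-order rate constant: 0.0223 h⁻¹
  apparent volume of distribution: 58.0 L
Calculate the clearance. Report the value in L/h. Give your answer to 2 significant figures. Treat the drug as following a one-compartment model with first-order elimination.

1.3 L/h

CL = k × Vd = 0.0223 × 58.0 = 1.293 L/h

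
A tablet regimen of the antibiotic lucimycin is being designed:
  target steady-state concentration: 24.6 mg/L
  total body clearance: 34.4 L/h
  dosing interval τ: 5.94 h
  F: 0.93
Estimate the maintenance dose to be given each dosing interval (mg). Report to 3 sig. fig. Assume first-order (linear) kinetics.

5410 mg

At steady state, F × (Dose/τ) = Css × CL.
Dose = Css × CL × τ / F = 24.6 × 34.40 × 5.94 / 0.93 = 5405 mg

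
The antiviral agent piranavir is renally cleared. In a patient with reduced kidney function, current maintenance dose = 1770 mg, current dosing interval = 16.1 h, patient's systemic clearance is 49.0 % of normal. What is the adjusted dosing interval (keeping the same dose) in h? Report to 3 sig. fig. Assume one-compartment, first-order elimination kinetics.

32.9 h

To keep the same average steady-state level, dosing rate must scale with clearance.
CL ratio = 49.0 / 100 = 0.4900
New interval (same dose) = 16.1 / 0.4900 = 32.86 h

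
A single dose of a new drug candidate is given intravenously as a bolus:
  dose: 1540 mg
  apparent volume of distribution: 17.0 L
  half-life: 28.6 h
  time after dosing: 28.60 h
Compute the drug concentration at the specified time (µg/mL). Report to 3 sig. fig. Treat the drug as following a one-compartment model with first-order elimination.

45.3 µg/mL

C₀ = Dose / Vd = 1540 / 17.0 = 90.59 mg/L
k = ln2 / t½ = 0.693147 / 28.6 = 0.02424 h⁻¹
t / t½ = 28.60 / 28.6 = 1 half-lives
C = C₀ × (1/2)^1 = 90.59 × 0.5000 = 45.30 mg/L
(45.30 mg/L = 45.30 µg/mL)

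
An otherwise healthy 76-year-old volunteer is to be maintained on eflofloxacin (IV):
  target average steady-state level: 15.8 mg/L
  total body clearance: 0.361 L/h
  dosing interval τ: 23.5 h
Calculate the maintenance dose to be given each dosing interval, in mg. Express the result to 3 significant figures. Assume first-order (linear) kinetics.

134 mg

At steady state, Dose/τ = Css × CL.
Dose = Css × CL × τ = 15.8 × 0.3610 × 23.5 = 134.0 mg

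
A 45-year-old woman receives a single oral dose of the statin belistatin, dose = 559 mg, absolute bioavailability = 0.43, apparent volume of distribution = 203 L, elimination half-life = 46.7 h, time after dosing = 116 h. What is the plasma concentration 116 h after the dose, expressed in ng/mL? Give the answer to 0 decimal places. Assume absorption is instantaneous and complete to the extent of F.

Amount reaching circulation = F × Dose = 0.43 × 559.0 = 240.4 mg
C₀ = F·Dose / Vd = 240.4 / 203 = 1.184 mg/L
k = ln2 / t½ = 0.693147 / 46.7 = 0.01484 h⁻¹
C = C₀ · e^(−k·t) = 1.184 × e^(−0.01484 × 116)
  = 1.184 × 0.1788 = 0.2117 mg/L
Convert: 0.2117 mg/L × 1000 = 211.7 ng/mL

212 ng/mL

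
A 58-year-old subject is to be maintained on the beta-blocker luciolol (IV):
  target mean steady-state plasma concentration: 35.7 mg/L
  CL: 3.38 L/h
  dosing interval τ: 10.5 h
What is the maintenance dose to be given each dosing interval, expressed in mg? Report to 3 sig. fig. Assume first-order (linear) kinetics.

1270 mg

At steady state, Dose/τ = Css × CL.
Dose = Css × CL × τ = 35.7 × 3.380 × 10.5 = 1267 mg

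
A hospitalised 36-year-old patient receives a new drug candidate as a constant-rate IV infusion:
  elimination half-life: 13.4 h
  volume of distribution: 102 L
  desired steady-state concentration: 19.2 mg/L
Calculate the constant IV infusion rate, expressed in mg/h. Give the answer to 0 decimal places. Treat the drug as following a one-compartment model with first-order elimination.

101 mg/h

k = ln2 / t½ = 0.693147 / 13.4 = 0.05173 h⁻¹
CL = k × Vd = 0.05173 × 102 = 5.276 L/h
At steady state, infusion rate R₀ = Css × CL = 19.2 × 5.276 = 101.3 mg/h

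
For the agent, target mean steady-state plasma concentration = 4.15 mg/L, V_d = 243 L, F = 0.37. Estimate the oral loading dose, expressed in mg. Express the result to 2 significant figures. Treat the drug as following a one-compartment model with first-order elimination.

LD = Css × Vd / F = 4.15 × 243 / 0.37 = 2726 mg

2700 mg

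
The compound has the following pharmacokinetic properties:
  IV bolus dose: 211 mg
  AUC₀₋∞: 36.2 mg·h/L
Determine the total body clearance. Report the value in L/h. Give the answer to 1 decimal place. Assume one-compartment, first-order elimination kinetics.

5.8 L/h

CL = Dose / AUC = 211 / 36.2 = 5.829 L/h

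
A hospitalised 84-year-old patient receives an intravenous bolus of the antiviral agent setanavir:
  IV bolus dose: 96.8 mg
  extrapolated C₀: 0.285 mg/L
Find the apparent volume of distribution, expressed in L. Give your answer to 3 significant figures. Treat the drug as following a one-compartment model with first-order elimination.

340 L

Vd = Dose / C₀ = 96.80 / 0.285 = 339.6 L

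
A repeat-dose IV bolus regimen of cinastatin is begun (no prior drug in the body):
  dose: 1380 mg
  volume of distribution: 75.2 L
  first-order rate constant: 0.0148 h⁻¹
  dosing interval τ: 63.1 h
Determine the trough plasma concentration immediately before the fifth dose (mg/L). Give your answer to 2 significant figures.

C₀ per dose = Dose / Vd = 1380 / 75.2 = 18.35 mg/L
Fraction remaining after one interval: r = e^(−kτ) = e^(−0.01480 × 63.1) = 0.3930
Before dose 5, 4 doses have been given (aged 1τ, 2τ, 3τ, 4τ).
C_trough = C₀ × (r + r² + … + r^4) = C₀ × r(1−r^4)/(1−r)
        = 18.35 × 0.3930 × (1 − 0.02385) / (1 − 0.3930) = 11.60 mg/L

12 mg/L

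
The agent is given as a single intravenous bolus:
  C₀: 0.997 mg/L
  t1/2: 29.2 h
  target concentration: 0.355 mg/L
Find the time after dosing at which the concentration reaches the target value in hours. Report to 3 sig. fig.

43.5 h

k = ln2 / t½ = 0.693147 / 29.2 = 0.02374 h⁻¹
t = ln(C₀ / C) / k = ln(0.9970 / 0.355) / 0.02374
  = ln(2.808) / 0.02374 = 1.032 / 0.02374 = 43.47 h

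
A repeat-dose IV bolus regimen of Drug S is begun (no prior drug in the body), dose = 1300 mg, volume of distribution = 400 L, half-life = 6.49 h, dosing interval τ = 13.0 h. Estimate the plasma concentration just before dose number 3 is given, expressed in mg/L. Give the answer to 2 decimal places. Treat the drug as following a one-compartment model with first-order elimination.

C₀ per dose = Dose / Vd = 1300 / 400 = 3.250 mg/L
k = ln2 / t½ = 0.693147 / 6.49 = 0.1068 h⁻¹
Fraction remaining after one interval: r = e^(−kτ) = e^(−0.1068 × 13.0) = 0.2495
Before dose 3, 2 doses have been given (aged 1τ, 2τ).
C_trough = C₀ × (r + r²) = 3.250 × (0.2495 + 0.06225) = 1.013 mg/L

1.01 mg/L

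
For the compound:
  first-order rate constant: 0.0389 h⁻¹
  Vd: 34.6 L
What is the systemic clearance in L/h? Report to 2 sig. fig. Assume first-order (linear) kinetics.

CL = k × Vd = 0.0389 × 34.6 = 1.346 L/h

1.3 L/h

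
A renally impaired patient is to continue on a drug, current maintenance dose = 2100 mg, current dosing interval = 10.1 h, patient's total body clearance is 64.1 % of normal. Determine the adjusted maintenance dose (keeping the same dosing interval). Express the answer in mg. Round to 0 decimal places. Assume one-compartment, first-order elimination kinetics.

1346 mg

To keep the same average steady-state level, dosing rate must scale with clearance.
CL ratio = 64.1 / 100 = 0.6410
New dose (same interval) = 2100 × 0.6410 = 1346 mg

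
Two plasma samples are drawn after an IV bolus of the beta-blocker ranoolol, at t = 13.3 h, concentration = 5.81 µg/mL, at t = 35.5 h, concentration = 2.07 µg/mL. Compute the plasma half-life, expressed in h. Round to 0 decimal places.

k = ln(C₁/C₂) / (t₂ − t₁) = ln(5.81/2.07) / (35.5 − 13.3)
  = 1.032 / 22.20 = 0.04649 h⁻¹
t½ = ln2 / k = 0.693147 / 0.04649 = 14.91 h

15 h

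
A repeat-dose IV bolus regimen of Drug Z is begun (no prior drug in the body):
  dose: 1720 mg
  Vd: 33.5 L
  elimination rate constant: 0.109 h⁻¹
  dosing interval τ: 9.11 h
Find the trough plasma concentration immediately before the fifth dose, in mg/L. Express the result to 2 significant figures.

C₀ per dose = Dose / Vd = 1720 / 33.5 = 51.34 mg/L
Fraction remaining after one interval: r = e^(−kτ) = e^(−0.1090 × 9.11) = 0.3705
Before dose 5, 4 doses have been given (aged 1τ, 2τ, 3τ, 4τ).
C_trough = C₀ × (r + r² + … + r^4) = C₀ × r(1−r^4)/(1−r)
        = 51.34 × 0.3705 × (1 − 0.01884) / (1 − 0.3705) = 29.65 mg/L

30 mg/L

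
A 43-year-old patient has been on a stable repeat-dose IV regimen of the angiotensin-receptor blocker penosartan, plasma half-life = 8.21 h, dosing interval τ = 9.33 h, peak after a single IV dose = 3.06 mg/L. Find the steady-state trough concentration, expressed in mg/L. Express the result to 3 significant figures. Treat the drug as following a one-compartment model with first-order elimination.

k = ln2 / t½ = 0.693147 / 8.21 = 0.08443 h⁻¹
e^(−kτ) = e^(−0.08443 × 9.33) = 0.4549
Accumulation ratio R = 1 / (1 − e^(−kτ)) = 1 / (1 − 0.4549) = 1.835
Steady-state trough = C₀ × R × e^(−kτ) = 3.06 × 1.835 × 0.4549 = 2.554 mg/L

2.55 mg/L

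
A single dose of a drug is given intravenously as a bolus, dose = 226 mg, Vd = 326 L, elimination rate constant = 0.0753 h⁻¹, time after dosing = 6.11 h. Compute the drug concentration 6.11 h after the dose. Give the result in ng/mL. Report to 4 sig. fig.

437.6 ng/mL

C₀ = Dose / Vd = 226.0 / 326 = 0.6933 mg/L
C = C₀ · e^(−k·t) = 0.6933 × e^(−0.07530 × 6.11)
  = 0.6933 × 0.6312 = 0.4376 mg/L
Convert: 0.4376 mg/L × 1000 = 437.6 ng/mL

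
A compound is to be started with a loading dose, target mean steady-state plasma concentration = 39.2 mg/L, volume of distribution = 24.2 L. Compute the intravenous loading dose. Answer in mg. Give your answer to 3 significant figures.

LD = Css × Vd = 39.2 × 24.2 = 948.6 mg

949 mg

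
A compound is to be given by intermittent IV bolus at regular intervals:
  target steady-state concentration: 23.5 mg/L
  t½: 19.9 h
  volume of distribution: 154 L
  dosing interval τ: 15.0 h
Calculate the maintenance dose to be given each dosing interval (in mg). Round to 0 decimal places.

1891 mg

k = ln2 / t½ = 0.693147 / 19.9 = 0.03483 h⁻¹
CL = k × Vd = 0.03483 × 154 = 5.364 L/h
At steady state, Dose/τ = Css × CL.
Dose = Css × CL × τ = 23.5 × 5.364 × 15.0 = 1891 mg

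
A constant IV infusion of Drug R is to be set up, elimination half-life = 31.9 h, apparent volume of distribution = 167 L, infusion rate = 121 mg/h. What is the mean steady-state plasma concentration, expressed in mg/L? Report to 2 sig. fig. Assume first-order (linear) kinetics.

k = ln2 / t½ = 0.693147 / 31.9 = 0.02173 h⁻¹
CL = k × Vd = 0.02173 × 167 = 3.629 L/h
At steady state Css = R₀ / CL = 121 / 3.629 = 33.34 mg/L

33 mg/L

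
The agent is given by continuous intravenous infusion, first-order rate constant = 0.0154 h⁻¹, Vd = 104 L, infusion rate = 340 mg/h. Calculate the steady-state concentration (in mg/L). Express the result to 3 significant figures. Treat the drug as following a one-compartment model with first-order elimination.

212 mg/L

CL = k × Vd = 0.01540 × 104 = 1.602 L/h
At steady state Css = R₀ / CL = 340 / 1.602 = 212.2 mg/L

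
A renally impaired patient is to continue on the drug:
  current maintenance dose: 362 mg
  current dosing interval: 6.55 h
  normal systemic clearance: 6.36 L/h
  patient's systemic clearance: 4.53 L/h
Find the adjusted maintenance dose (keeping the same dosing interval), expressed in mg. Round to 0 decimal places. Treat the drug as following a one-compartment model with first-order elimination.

258 mg

To keep the same average steady-state level, dosing rate must scale with clearance.
CL ratio = 4.53 / 6.36 = 0.7123
New dose (same interval) = 362 × 0.7123 = 257.9 mg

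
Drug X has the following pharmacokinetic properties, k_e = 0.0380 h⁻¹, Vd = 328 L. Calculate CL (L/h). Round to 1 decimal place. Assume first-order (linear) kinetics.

12.5 L/h

CL = k × Vd = 0.0380 × 328 = 12.46 L/h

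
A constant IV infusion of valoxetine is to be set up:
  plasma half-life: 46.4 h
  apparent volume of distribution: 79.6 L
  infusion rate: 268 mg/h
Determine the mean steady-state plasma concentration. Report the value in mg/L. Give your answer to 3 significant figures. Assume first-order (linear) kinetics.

225 mg/L

k = ln2 / t½ = 0.693147 / 46.4 = 0.01494 h⁻¹
CL = k × Vd = 0.01494 × 79.6 = 1.189 L/h
At steady state Css = R₀ / CL = 268 / 1.189 = 225.4 mg/L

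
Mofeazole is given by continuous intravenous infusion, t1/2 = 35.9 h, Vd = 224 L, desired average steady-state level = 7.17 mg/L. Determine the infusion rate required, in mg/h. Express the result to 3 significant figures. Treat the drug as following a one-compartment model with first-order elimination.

k = ln2 / t½ = 0.693147 / 35.9 = 0.01931 h⁻¹
CL = k × Vd = 0.01931 × 224 = 4.325 L/h
At steady state, infusion rate R₀ = Css × CL = 7.17 × 4.325 = 31.01 mg/h

31.0 mg/h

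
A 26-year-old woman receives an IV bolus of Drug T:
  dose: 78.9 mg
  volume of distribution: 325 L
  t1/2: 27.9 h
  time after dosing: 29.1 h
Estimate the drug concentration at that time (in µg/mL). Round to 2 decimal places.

C₀ = Dose / Vd = 78.90 / 325 = 0.2428 mg/L
k = ln2 / t½ = 0.693147 / 27.9 = 0.02484 h⁻¹
C = C₀ · e^(−k·t) = 0.2428 × e^(−0.02484 × 29.1)
  = 0.2428 × 0.4854 = 0.1179 mg/L
(0.1179 mg/L = 0.1179 µg/mL)

0.12 µg/mL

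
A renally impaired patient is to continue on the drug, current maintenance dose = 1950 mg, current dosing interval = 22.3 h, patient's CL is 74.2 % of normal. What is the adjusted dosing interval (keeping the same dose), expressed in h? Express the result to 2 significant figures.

30 h

To keep the same average steady-state level, dosing rate must scale with clearance.
CL ratio = 74.2 / 100 = 0.7420
New interval (same dose) = 22.3 / 0.7420 = 30.05 h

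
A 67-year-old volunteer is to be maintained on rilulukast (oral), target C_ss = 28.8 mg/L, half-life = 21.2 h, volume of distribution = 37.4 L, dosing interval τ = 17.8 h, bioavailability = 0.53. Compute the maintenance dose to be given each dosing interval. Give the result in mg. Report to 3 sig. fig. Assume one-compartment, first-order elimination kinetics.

1180 mg

k = ln2 / t½ = 0.693147 / 21.2 = 0.03270 h⁻¹
CL = k × Vd = 0.03270 × 37.4 = 1.223 L/h
At steady state, F × (Dose/τ) = Css × CL.
Dose = Css × CL × τ / F = 28.8 × 1.223 × 17.8 / 0.53 = 1183 mg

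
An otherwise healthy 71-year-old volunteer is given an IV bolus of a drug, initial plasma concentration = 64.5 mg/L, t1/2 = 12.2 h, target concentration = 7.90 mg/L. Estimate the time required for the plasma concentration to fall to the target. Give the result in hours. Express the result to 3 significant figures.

37.0 h

k = ln2 / t½ = 0.693147 / 12.2 = 0.05682 h⁻¹
t = ln(C₀ / C) / k = ln(64.50 / 7.90) / 0.05682
  = ln(8.165) / 0.05682 = 2.100 / 0.05682 = 36.96 h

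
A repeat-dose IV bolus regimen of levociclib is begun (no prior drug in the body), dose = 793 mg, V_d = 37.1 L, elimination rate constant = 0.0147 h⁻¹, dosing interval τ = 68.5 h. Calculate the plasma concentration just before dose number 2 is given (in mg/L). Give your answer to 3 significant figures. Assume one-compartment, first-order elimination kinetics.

7.81 mg/L

C₀ per dose = Dose / Vd = 793 / 37.1 = 21.37 mg/L
Fraction remaining after one interval: r = e^(−kτ) = e^(−0.01470 × 68.5) = 0.3653
Before dose 2, 1 dose has been given (aged 1τ).
C_trough = C₀ × r = 21.37 × 0.3653 = 7.806 mg/L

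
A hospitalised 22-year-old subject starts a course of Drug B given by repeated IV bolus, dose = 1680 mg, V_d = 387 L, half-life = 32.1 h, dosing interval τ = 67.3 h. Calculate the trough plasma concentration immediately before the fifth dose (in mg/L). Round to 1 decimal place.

1.3 mg/L

C₀ per dose = Dose / Vd = 1680 / 387 = 4.341 mg/L
k = ln2 / t½ = 0.693147 / 32.1 = 0.02159 h⁻¹
Fraction remaining after one interval: r = e^(−kτ) = e^(−0.02159 × 67.3) = 0.2339
Before dose 5, 4 doses have been given (aged 1τ, 2τ, 3τ, 4τ).
C_trough = C₀ × (r + r² + … + r^4) = C₀ × r(1−r^4)/(1−r)
        = 4.341 × 0.2339 × (1 − 0.002993) / (1 − 0.2339) = 1.321 mg/L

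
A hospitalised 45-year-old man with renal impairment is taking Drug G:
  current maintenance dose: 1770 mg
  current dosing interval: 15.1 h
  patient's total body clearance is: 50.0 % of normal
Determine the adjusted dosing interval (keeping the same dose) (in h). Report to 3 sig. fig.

To keep the same average steady-state level, dosing rate must scale with clearance.
CL ratio = 50.0 / 100 = 0.5000
New interval (same dose) = 15.1 / 0.5000 = 30.20 h

30.2 h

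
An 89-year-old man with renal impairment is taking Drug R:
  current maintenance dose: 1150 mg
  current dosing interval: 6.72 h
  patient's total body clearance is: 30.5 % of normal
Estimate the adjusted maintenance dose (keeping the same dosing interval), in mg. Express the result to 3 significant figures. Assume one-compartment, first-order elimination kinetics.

To keep the same average steady-state level, dosing rate must scale with clearance.
CL ratio = 30.5 / 100 = 0.3050
New dose (same interval) = 1150 × 0.3050 = 350.8 mg

351 mg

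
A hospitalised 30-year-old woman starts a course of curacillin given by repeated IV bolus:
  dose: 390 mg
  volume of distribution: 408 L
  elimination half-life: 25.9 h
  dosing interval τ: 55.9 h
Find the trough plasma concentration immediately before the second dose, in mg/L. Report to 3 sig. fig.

0.214 mg/L

C₀ per dose = Dose / Vd = 390 / 408 = 0.9559 mg/L
k = ln2 / t½ = 0.693147 / 25.9 = 0.02676 h⁻¹
Fraction remaining after one interval: r = e^(−kτ) = e^(−0.02676 × 55.9) = 0.2241
Before dose 2, 1 dose has been given (aged 1τ).
C_trough = C₀ × r = 0.9559 × 0.2241 = 0.2142 mg/L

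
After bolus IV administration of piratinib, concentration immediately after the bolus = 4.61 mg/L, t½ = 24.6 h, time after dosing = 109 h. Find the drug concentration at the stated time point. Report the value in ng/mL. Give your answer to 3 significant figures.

k = ln2 / t½ = 0.693147 / 24.6 = 0.02818 h⁻¹
C = C₀ · e^(−k·t) = 4.610 × e^(−0.02818 × 109)
  = 4.610 × 0.04635 = 0.2137 mg/L
Convert: 0.2137 mg/L × 1000 = 213.7 ng/mL

214 ng/mL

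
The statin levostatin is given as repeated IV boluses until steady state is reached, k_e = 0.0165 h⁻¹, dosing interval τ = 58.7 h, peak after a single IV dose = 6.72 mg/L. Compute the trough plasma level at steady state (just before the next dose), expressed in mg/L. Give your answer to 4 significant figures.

4.112 mg/L

e^(−kτ) = e^(−0.01650 × 58.7) = 0.3796
Accumulation ratio R = 1 / (1 − e^(−kτ)) = 1 / (1 − 0.3796) = 1.612
Steady-state trough = C₀ × R × e^(−kτ) = 6.72 × 1.612 × 0.3796 = 4.112 mg/L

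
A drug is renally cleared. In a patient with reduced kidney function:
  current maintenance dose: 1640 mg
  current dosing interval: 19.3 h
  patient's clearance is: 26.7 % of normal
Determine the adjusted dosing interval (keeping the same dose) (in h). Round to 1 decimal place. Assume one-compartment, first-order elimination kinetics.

To keep the same average steady-state level, dosing rate must scale with clearance.
CL ratio = 26.7 / 100 = 0.2670
New interval (same dose) = 19.3 / 0.2670 = 72.28 h

72.3 h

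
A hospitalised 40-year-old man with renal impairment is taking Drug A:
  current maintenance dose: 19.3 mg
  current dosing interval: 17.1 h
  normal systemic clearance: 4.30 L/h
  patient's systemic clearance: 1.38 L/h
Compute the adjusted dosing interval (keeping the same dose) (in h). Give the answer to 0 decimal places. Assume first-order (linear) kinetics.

53 h

To keep the same average steady-state level, dosing rate must scale with clearance.
CL ratio = 1.38 / 4.30 = 0.3209
New interval (same dose) = 17.1 / 0.3209 = 53.29 h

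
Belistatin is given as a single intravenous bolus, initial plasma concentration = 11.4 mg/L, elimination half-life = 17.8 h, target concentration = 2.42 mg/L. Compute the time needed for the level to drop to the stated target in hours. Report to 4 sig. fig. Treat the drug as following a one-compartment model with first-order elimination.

k = ln2 / t½ = 0.693147 / 17.8 = 0.03894 h⁻¹
t = ln(C₀ / C) / k = ln(11.40 / 2.42) / 0.03894
  = ln(4.711) / 0.03894 = 1.550 / 0.03894 = 39.80 h

39.80 h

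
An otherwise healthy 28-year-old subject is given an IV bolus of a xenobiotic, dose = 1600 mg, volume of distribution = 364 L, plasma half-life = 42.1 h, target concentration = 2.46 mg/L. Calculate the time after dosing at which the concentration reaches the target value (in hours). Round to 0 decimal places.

C₀ = Dose / Vd = 1600 / 364 = 4.396 mg/L
k = ln2 / t½ = 0.693147 / 42.1 = 0.01646 h⁻¹
t = ln(C₀ / C) / k = ln(4.396 / 2.46) / 0.01646
  = ln(1.787) / 0.01646 = 0.5805 / 0.01646 = 35.27 h

35 h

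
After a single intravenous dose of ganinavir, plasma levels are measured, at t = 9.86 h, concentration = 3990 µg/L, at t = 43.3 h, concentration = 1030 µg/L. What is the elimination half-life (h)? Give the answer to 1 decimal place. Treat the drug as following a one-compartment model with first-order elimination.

k = ln(C₁/C₂) / (t₂ − t₁) = ln(3990/1030) / (43.3 − 9.86)
  = 1.354 / 33.44 = 0.04049 h⁻¹
t½ = ln2 / k = 0.693147 / 0.04049 = 17.12 h

17.1 h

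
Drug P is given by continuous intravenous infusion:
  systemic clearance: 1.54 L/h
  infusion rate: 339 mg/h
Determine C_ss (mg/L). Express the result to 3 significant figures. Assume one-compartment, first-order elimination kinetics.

At steady state Css = R₀ / CL = 339 / 1.540 = 220.1 mg/L

220 mg/L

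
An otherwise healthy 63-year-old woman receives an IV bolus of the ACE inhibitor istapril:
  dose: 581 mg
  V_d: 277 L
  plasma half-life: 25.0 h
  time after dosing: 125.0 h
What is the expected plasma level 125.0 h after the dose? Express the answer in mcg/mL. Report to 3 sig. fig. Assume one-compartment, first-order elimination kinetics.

C₀ = Dose / Vd = 581.0 / 277 = 2.097 mg/L
k = ln2 / t½ = 0.693147 / 25.0 = 0.02773 h⁻¹
t / t½ = 125.0 / 25.0 = 5 half-lives
C = C₀ × (1/2)^5 = 2.097 × 0.03125 = 0.06553 mg/L
(0.06553 mg/L = 0.06553 mcg/mL)

0.0655 mcg/mL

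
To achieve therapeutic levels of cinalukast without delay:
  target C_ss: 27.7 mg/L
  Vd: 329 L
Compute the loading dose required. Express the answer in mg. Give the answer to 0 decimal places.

LD = Css × Vd = 27.7 × 329 = 9113 mg

9113 mg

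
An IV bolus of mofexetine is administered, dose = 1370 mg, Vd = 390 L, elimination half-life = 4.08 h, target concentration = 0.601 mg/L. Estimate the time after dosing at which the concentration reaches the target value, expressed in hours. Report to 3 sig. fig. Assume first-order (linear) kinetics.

10.4 h

C₀ = Dose / Vd = 1370 / 390 = 3.513 mg/L
k = ln2 / t½ = 0.693147 / 4.08 = 0.1699 h⁻¹
t = ln(C₀ / C) / k = ln(3.513 / 0.601) / 0.1699
  = ln(5.845) / 0.1699 = 1.766 / 0.1699 = 10.39 h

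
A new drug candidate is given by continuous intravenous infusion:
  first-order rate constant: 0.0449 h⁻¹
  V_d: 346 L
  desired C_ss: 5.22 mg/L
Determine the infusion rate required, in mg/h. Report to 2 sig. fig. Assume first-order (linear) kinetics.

CL = k × Vd = 0.04490 × 346 = 15.54 L/h
At steady state, infusion rate R₀ = Css × CL = 5.22 × 15.54 = 81.12 mg/h

81 mg/h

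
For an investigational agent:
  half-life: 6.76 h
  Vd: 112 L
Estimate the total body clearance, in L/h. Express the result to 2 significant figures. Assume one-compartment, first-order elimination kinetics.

11 L/h

k = ln2 / t½ = 0.693147 / 6.76 = 0.1025 h⁻¹
CL = k × Vd = 0.1025 × 112 = 11.48 L/h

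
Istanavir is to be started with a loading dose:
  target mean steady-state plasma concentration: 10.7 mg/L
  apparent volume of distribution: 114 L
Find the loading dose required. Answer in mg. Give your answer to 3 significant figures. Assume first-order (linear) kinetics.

1220 mg

LD = Css × Vd = 10.7 × 114 = 1220 mg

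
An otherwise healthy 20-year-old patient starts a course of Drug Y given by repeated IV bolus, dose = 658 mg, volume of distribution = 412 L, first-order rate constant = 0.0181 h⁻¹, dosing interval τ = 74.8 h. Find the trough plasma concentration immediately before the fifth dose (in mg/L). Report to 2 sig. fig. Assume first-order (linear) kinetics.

0.55 mg/L

C₀ per dose = Dose / Vd = 658 / 412 = 1.597 mg/L
Fraction remaining after one interval: r = e^(−kτ) = e^(−0.01810 × 74.8) = 0.2582
Before dose 5, 4 doses have been given (aged 1τ, 2τ, 3τ, 4τ).
C_trough = C₀ × (r + r² + … + r^4) = C₀ × r(1−r^4)/(1−r)
        = 1.597 × 0.2582 × (1 − 0.004445) / (1 − 0.2582) = 0.5534 mg/L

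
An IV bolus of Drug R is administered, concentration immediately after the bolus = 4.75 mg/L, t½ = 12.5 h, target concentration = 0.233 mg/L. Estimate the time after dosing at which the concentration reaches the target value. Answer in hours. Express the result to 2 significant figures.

54 h

k = ln2 / t½ = 0.693147 / 12.5 = 0.05545 h⁻¹
t = ln(C₀ / C) / k = ln(4.750 / 0.233) / 0.05545
  = ln(20.39) / 0.05545 = 3.015 / 0.05545 = 54.37 h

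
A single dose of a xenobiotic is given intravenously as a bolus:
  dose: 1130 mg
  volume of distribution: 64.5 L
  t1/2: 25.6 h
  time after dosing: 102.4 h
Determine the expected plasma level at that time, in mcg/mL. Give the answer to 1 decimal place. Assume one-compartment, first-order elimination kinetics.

1.1 mcg/mL

C₀ = Dose / Vd = 1130 / 64.5 = 17.52 mg/L
k = ln2 / t½ = 0.693147 / 25.6 = 0.02708 h⁻¹
t / t½ = 102.4 / 25.6 = 4 half-lives
C = C₀ × (1/2)^4 = 17.52 × 0.06250 = 1.095 mg/L
(1.095 mg/L = 1.095 mcg/mL)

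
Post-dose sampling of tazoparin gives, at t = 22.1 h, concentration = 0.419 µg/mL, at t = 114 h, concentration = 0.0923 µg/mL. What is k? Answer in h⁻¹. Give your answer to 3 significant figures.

k = ln(C₁/C₂) / (t₂ − t₁) = ln(0.419/0.0923) / (114 − 22.1)
  = 1.513 / 91.90 = 0.01646 h⁻¹

0.0165 h⁻¹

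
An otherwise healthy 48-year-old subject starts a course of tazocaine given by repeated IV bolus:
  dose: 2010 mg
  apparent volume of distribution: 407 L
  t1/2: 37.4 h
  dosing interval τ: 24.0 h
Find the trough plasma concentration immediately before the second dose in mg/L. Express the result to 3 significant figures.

3.17 mg/L

C₀ per dose = Dose / Vd = 2010 / 407 = 4.939 mg/L
k = ln2 / t½ = 0.693147 / 37.4 = 0.01853 h⁻¹
Fraction remaining after one interval: r = e^(−kτ) = e^(−0.01853 × 24.0) = 0.6410
Before dose 2, 1 dose has been given (aged 1τ).
C_trough = C₀ × r = 4.939 × 0.6410 = 3.166 mg/L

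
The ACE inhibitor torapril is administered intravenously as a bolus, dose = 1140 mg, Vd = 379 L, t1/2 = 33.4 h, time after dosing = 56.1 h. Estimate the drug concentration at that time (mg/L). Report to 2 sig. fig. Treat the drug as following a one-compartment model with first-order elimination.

C₀ = Dose / Vd = 1140 / 379 = 3.008 mg/L
k = ln2 / t½ = 0.693147 / 33.4 = 0.02075 h⁻¹
C = C₀ · e^(−k·t) = 3.008 × e^(−0.02075 × 56.1)
  = 3.008 × 0.3122 = 0.9391 mg/L

0.94 mg/L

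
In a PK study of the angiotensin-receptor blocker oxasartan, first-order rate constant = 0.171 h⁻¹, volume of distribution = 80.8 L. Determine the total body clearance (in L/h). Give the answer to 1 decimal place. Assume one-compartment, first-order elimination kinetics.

13.8 L/h

CL = k × Vd = 0.171 × 80.8 = 13.82 L/h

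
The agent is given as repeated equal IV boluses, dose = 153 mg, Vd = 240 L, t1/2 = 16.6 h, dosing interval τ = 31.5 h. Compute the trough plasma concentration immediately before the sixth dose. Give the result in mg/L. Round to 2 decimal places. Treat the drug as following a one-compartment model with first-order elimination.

0.23 mg/L

C₀ per dose = Dose / Vd = 153 / 240 = 0.6375 mg/L
k = ln2 / t½ = 0.693147 / 16.6 = 0.04176 h⁻¹
Fraction remaining after one interval: r = e^(−kτ) = e^(−0.04176 × 31.5) = 0.2684
Before dose 6, 5 doses have been given (aged 1τ, 2τ, 3τ, 4τ, 5τ).
C_trough = C₀ × (r + r² + … + r^5) = C₀ × r(1−r^5)/(1−r)
        = 0.6375 × 0.2684 × (1 − 0.001393) / (1 − 0.2684) = 0.2336 mg/L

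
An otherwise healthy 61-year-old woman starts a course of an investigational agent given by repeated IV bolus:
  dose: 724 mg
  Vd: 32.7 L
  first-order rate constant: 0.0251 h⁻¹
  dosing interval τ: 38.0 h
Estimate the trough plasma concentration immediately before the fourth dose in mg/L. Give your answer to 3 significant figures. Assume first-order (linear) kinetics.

13.1 mg/L

C₀ per dose = Dose / Vd = 724 / 32.7 = 22.14 mg/L
Fraction remaining after one interval: r = e^(−kτ) = e^(−0.02510 × 38.0) = 0.3853
Before dose 4, 3 doses have been given (aged 1τ, 2τ, 3τ).
C_trough = C₀ × (r + r² + … + r^3) = C₀ × r(1−r^3)/(1−r)
        = 22.14 × 0.3853 × (1 − 0.05720) / (1 − 0.3853) = 13.08 mg/L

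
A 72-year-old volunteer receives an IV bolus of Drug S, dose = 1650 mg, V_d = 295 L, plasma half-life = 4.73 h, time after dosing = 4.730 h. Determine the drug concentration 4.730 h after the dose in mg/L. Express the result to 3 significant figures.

2.80 mg/L

C₀ = Dose / Vd = 1650 / 295 = 5.593 mg/L
k = ln2 / t½ = 0.693147 / 4.73 = 0.1465 h⁻¹
t / t½ = 4.730 / 4.73 = 1 half-lives
C = C₀ × (1/2)^1 = 5.593 × 0.5000 = 2.797 mg/L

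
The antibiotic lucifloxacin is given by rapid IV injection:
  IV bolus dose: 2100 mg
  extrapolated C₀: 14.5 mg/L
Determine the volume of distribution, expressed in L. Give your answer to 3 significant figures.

Vd = Dose / C₀ = 2100 / 14.5 = 144.8 L

145 L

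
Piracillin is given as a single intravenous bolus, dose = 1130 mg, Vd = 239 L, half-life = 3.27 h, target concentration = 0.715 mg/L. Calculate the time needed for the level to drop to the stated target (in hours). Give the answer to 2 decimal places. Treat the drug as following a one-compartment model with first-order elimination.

C₀ = Dose / Vd = 1130 / 239 = 4.728 mg/L
k = ln2 / t½ = 0.693147 / 3.27 = 0.2120 h⁻¹
t = ln(C₀ / C) / k = ln(4.728 / 0.715) / 0.2120
  = ln(6.613) / 0.2120 = 1.889 / 0.2120 = 8.910 h

8.91 h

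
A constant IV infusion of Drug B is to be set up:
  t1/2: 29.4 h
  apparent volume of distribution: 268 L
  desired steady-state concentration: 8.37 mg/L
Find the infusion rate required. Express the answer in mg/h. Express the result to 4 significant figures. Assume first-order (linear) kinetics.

52.89 mg/h

k = ln2 / t½ = 0.693147 / 29.4 = 0.02358 h⁻¹
CL = k × Vd = 0.02358 × 268 = 6.319 L/h
At steady state, infusion rate R₀ = Css × CL = 8.37 × 6.319 = 52.89 mg/h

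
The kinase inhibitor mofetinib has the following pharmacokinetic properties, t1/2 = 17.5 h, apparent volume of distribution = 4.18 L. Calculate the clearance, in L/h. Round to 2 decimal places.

k = ln2 / t½ = 0.693147 / 17.5 = 0.03961 h⁻¹
CL = k × Vd = 0.03961 × 4.18 = 0.1656 L/h

0.17 L/h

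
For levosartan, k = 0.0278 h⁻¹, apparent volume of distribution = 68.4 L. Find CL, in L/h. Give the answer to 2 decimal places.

CL = k × Vd = 0.0278 × 68.4 = 1.902 L/h

1.90 L/h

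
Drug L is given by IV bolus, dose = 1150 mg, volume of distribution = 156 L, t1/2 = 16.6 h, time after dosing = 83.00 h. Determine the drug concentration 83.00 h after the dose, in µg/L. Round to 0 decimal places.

230 µg/L

C₀ = Dose / Vd = 1150 / 156 = 7.372 mg/L
k = ln2 / t½ = 0.693147 / 16.6 = 0.04176 h⁻¹
t / t½ = 83.00 / 16.6 = 5 half-lives
C = C₀ × (1/2)^5 = 7.372 × 0.03125 = 0.2304 mg/L
Convert: 0.2304 mg/L × 1000 = 230.4 µg/L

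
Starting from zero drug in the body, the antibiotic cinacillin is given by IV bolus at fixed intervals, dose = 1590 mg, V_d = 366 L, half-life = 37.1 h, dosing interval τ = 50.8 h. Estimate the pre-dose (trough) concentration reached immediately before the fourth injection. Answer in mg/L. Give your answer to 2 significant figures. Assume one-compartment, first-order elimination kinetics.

2.6 mg/L

C₀ per dose = Dose / Vd = 1590 / 366 = 4.344 mg/L
k = ln2 / t½ = 0.693147 / 37.1 = 0.01868 h⁻¹
Fraction remaining after one interval: r = e^(−kτ) = e^(−0.01868 × 50.8) = 0.3871
Before dose 4, 3 doses have been given (aged 1τ, 2τ, 3τ).
C_trough = C₀ × (r + r² + … + r^3) = C₀ × r(1−r^3)/(1−r)
        = 4.344 × 0.3871 × (1 − 0.05801) / (1 − 0.3871) = 2.584 mg/L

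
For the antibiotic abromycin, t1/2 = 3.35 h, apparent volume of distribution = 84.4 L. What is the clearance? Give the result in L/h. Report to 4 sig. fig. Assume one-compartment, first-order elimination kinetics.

k = ln2 / t½ = 0.693147 / 3.35 = 0.2069 h⁻¹
CL = k × Vd = 0.2069 × 84.4 = 17.46 L/h

17.46 L/h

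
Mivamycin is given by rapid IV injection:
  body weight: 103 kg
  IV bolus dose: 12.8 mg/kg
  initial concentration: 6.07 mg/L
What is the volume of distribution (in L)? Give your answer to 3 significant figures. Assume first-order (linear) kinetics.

217 L

Dose = 12.8 × 103 = 1318 mg
Vd = Dose / C₀ = 1318 / 6.07 = 217.1 L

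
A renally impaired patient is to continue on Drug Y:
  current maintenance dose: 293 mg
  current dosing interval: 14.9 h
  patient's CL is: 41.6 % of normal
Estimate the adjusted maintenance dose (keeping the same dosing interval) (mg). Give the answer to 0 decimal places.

122 mg

To keep the same average steady-state level, dosing rate must scale with clearance.
CL ratio = 41.6 / 100 = 0.4160
New dose (same interval) = 293 × 0.4160 = 121.9 mg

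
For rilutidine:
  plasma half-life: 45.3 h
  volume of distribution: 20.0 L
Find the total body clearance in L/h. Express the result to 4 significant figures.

k = ln2 / t½ = 0.693147 / 45.3 = 0.01530 h⁻¹
CL = k × Vd = 0.01530 × 20.0 = 0.3060 L/h

0.3060 L/h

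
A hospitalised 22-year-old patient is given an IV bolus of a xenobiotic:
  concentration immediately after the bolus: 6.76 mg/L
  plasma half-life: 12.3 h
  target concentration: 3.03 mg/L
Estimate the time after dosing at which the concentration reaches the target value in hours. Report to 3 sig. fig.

k = ln2 / t½ = 0.693147 / 12.3 = 0.05635 h⁻¹
t = ln(C₀ / C) / k = ln(6.760 / 3.03) / 0.05635
  = ln(2.231) / 0.05635 = 0.8024 / 0.05635 = 14.24 h

14.2 h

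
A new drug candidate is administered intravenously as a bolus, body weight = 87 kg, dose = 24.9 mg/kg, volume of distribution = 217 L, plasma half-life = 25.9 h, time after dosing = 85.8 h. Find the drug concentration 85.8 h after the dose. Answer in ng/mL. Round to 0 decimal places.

Total dose = 24.9 × 87 = 2166 mg
C₀ = Dose / Vd = 2166 / 217 = 9.982 mg/L
k = ln2 / t½ = 0.693147 / 25.9 = 0.02676 h⁻¹
C = C₀ · e^(−k·t) = 9.982 × e^(−0.02676 × 85.8)
  = 9.982 × 0.1007 = 1.005 mg/L
Convert: 1.005 mg/L × 1000 = 1005 ng/mL

1005 ng/mL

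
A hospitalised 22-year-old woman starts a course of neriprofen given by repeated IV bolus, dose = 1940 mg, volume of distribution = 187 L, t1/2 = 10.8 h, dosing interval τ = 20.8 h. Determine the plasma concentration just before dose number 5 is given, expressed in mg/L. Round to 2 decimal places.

3.69 mg/L

C₀ per dose = Dose / Vd = 1940 / 187 = 10.37 mg/L
k = ln2 / t½ = 0.693147 / 10.8 = 0.06418 h⁻¹
Fraction remaining after one interval: r = e^(−kτ) = e^(−0.06418 × 20.8) = 0.2632
Before dose 5, 4 doses have been given (aged 1τ, 2τ, 3τ, 4τ).
C_trough = C₀ × (r + r² + … + r^4) = C₀ × r(1−r^4)/(1−r)
        = 10.37 × 0.2632 × (1 − 0.004799) / (1 − 0.2632) = 3.687 mg/L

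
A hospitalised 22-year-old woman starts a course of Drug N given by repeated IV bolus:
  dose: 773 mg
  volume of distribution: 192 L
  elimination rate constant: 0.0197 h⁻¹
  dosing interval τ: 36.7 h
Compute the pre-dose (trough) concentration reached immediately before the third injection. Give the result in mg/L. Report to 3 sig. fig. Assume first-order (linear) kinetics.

C₀ per dose = Dose / Vd = 773 / 192 = 4.026 mg/L
Fraction remaining after one interval: r = e^(−kτ) = e^(−0.01970 × 36.7) = 0.4853
Before dose 3, 2 doses have been given (aged 1τ, 2τ).
C_trough = C₀ × (r + r²) = 4.026 × (0.4853 + 0.2355) = 2.902 mg/L

2.90 mg/L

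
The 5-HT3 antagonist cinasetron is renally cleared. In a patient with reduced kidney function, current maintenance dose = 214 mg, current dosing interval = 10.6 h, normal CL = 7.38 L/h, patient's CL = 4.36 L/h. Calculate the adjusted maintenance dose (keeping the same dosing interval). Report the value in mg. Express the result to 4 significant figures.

To keep the same average steady-state level, dosing rate must scale with clearance.
CL ratio = 4.36 / 7.38 = 0.5908
New dose (same interval) = 214 × 0.5908 = 126.4 mg

126.4 mg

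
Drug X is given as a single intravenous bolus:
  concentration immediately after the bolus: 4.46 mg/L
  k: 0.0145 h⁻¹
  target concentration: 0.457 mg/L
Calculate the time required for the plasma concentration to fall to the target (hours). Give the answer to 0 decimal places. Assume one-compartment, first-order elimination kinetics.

157 h

t = ln(C₀ / C) / k = ln(4.460 / 0.457) / 0.01450
  = ln(9.759) / 0.01450 = 2.278 / 0.01450 = 157.1 h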